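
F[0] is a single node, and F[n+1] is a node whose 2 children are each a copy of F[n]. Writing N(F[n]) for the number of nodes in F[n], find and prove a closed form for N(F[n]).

Claim: N(F[n]) = 2^{n+1} − 1.

Base case: N(F[0]) = 1, and 2^{0+1} − 1 = 1.
Assume N(F[m]) = 2^{m+1} − 1.
Then N(F[m+1]) = 1 + 2N(F[m]) = 1 + 2(2^{m+1} − 1) = 2^{m+2} − 2 + 1 = 2^{m+2} − 1.
By induction, N(F[n]) = 2^{n+1} − 1 for all n ≥ 0.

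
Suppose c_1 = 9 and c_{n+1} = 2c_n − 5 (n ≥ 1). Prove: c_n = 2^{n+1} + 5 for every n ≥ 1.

Base case: c_1 = 9, and 2^{1+1} + 5 = 4 + 5 = 9.
Assume c_r = 2^{r+1} + 5 for some r ≥ 1.
Then c_{r+1} = 2c_r − 5 = 2·(2^{r+1} + 5) − 5 = 2^{r+2} + 10 − 5 = 2^{r+2} + 5.
So the formula holds for r+1, and by induction c_n = 2^{n+1} + 5 for all n ≥ 1.

c_n = 2^{n+1} + 5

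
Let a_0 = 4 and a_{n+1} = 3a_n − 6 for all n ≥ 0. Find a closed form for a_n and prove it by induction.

Claim: a_n = 3^n + 3.

Base case: a_0 = 4, and 3^0 + 3 = 1 + 3 = 4.
Assume a_r = 3^r + 3 for some r ≥ 0.
Then a_{r+1} = 3a_r − 6 = 3·(3^r + 3) − 6 = 3^{r+1} + 9 − 6 = 3^{r+1} + 3.
So the formula holds for r+1, and by induction a_n = 3^n + 3 for all n ≥ 0.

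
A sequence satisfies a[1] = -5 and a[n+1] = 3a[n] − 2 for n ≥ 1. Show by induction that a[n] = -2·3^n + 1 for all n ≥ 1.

Base case: a[1] = -5, and -2·3^1 + 1 = -6 + 1 = -5.
Assume a[k] = -2·3^k + 1 for some k ≥ 1.
Then a[k+1] = 3a[k] − 2 = 3·(-2·3^k + 1) − 2 = -6·3^k + 3 − 2 = -2·3^{k+1} + 1.
This completes the inductive step, so a[n] = -2·3^n + 1 for all n ≥ 1.

a[n] = -2·3^n + 1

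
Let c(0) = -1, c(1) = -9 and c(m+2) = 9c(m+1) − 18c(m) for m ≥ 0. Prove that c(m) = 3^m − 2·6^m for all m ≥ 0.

Base cases: c(0) = -1 and 3^0 − 2·6^0 = -1; c(1) = -9 and 3^1 − 2·6^1 = -9.
Assume c(i) = 3^i − 2·6^i for all 0 ≤ i ≤ j, where j ≥ 1.
Then c(j+1) = 9c(j) − 18c(j−1) = 9·(3^j − 2·6^j) − 18·(3^{j−1} − 2·6^{j−1}) = (9·3 − 18)3^{j−1} − 2·(9·6 − 18)6^{j−1} = 9·3^{j−1} − 72·6^{j−1} = 3^{j+1} − 2·6^{j+1}.
Hence c(m) = 3^m − 2·6^m for every m ≥ 0, by strong induction.

c(m) = 3^m − 2·6^m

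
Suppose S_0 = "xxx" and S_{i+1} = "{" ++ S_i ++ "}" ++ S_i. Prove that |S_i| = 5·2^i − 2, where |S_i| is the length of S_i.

Base case: |S_0| = 3, and 5·2^0 − 2 = 3.
Assume |S_k| = 5·2^k − 2.
Then |S_{k+1}| = 1 + |S_k| + 1 + |S_k| = 2|S_k| + 2 = 2(5·2^k − 2) + 2 = 5·2^{k+1} − 4 + 2 = 5·2^{k+1} − 2.
By induction, |S_i| = 5·2^i − 2 for all i ≥ 0.

|S_i| = 5·2^i − 2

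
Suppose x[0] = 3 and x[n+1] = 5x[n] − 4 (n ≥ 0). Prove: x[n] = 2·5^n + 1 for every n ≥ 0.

Base case: x[0] = 3, and 2·5^0 + 1 = 2 + 1 = 3.
Assume x[j] = 2·5^j + 1 for some j ≥ 0.
Then x[j+1] = 5x[j] − 4 = 5·(2·5^j + 1) − 4 = 10·5^j + 5 − 4 = 2·5^{j+1} + 1.
By induction, x[n] = 2·5^n + 1 for all n ≥ 0.

x[n] = 2·5^n + 1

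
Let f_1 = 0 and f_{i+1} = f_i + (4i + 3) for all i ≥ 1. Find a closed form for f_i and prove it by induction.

Claim: f_i = 2i^2 + i − 3.

Base case: f_1 = 0, and 2·1^2 + 1 − 3 = 0.
Assume f_r = 2r^2 + r − 3.
Then f_{r+1} = f_r + (4r + 3) = (2r^2 + r − 3) + (4r + 3) = 2r^2 + 5r,
and 2·(r+1)^2 + (r+1) − 3 = 2r^2 + 5r.
Hence f_i = 2i^2 + i − 3 for every i ≥ 1, by induction.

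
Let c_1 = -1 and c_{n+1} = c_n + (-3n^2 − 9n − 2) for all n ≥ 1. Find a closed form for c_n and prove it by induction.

Claim: c_n = -n^3 − 3n^2 + 2n + 1.

Base case: c_1 = -1, and -1^3 − 3·1^2 + 2·1 + 1 = -1.
Assume c_m = -m^3 − 3m^2 + 2m + 1.
Then c_{m+1} = c_m + (-3m^2 − 9m − 2) = (-m^3 − 3m^2 + 2m + 1) + (-3m^2 − 9m − 2) = -m^3 − 6m^2 − 7m − 1,
and -(m+1)^3 − 3·(m+1)^2 + 2·(m+1) + 1 = -m^3 − 6m^2 − 7m − 1.
This completes the inductive step, so c_n = -n^3 − 3n^2 + 2n + 1 for all n ≥ 1.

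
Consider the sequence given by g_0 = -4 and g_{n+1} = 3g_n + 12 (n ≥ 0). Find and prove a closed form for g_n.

Claim: g_n = 2·3^n − 6.

Base case: g_0 = -4, and 2·3^0 − 6 = 2 − 6 = -4.
Assume g_k = 2·3^k − 6 for some k ≥ 0.
Then g_{k+1} = 3g_k + 12 = 3·(2·3^k − 6) + 12 = 6·3^k − 18 + 12 = 2·3^{k+1} − 6.
So the formula holds for k+1, and by induction g_n = 2·3^n − 6 for all n ≥ 0.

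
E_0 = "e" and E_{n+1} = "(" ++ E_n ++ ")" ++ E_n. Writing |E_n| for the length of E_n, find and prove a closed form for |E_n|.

Claim: |E_n| = 3·2^n − 2.

Base case: |E_0| = 1, and 3·2^0 − 2 = 1.
Assume |E_m| = 3·2^m − 2.
Then |E_{m+1}| = 1 + |E_m| + 1 + |E_m| = 2|E_m| + 2 = 2(3·2^m − 2) + 2 = 3·2^{m+1} − 4 + 2 = 3·2^{m+1} − 2.
So the formula holds for m+1, and by induction |E_n| = 3·2^n − 2 for all n ≥ 0.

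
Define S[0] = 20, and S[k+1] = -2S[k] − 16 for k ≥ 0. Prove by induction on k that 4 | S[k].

Base case: S[0] = 20 = 4·5, so 4 | S[0].
Assume 4 | S[r], so S[r] = 4t for some integer t.
Then S[r+1] = -2S[r] − 16 = -2·(4t) − 16 = 4(-2t − 4), so 4 | S[r+1].
So the property holds for r+1, and by induction 4 | S[k] for all k ≥ 0.

4 | S[k]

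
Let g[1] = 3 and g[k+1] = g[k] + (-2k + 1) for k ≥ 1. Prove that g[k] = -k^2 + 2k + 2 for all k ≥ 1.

Base case: g[1] = 3, and -1^2 + 2·1 + 2 = 3.
Assume g[j] = -j^2 + 2j + 2.
Then g[j+1] = g[j] + (-2j + 1) = (-j^2 + 2j + 2) + (-2j + 1) = -j^2 + 3,
and -(j+1)^2 + 2·(j+1) + 2 = -j^2 + 3.
This completes the inductive step, so g[k] = -k^2 + 2k + 2 for all k ≥ 1.

g[k] = -k^2 + 2k + 2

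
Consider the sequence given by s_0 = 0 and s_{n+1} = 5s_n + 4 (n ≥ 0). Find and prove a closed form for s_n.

Claim: s_n = 5^n − 1.

Base case: s_0 = 0, and 5^0 − 1 = 1 − 1 = 0.
Assume s_m = 5^m − 1 for some m ≥ 0.
Then s_{m+1} = 5s_m + 4 = 5·(5^m − 1) + 4 = 5^{m+1} − 5 + 4 = 5^{m+1} − 1.
This completes the inductive step, so s_n = 5^n − 1 for all n ≥ 0.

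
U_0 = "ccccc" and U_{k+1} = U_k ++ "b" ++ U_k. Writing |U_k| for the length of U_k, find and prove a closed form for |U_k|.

Claim: |U_k| = 6·2^k − 1.

Base case: |U_0| = 5, and 6·2^0 − 1 = 5.
Assume |U_j| = 6·2^j − 1.
Then |U_{j+1}| = |U_j| + 1 + |U_j| = 2|U_j| + 1 = 2(6·2^j − 1) + 1 = 6·2^{j+1} − 2 + 1 = 6·2^{j+1} − 1.
Hence |U_k| = 6·2^k − 1 for every k ≥ 0, by induction.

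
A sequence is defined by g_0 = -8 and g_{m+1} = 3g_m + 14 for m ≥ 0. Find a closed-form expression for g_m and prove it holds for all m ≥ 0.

Claim: g_m = -3^m − 7.

Base case: g_0 = -8, and -3^0 − 7 = -1 − 7 = -8.
Assume g_r = -3^r − 7 for some r ≥ 0.
Then g_{r+1} = 3g_r + 14 = 3·(-3^r − 7) + 14 = -3^{r+1} − 21 + 14 = -3^{r+1} − 7.
Hence g_m = -3^m − 7 for every m ≥ 0, by induction.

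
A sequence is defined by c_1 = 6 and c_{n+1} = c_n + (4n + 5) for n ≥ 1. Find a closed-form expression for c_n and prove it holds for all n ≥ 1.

Claim: c_n = 2n^2 + 3n + 1.

Base case: c_1 = 6, and 2·1^2 + 3·1 + 1 = 6.
Assume c_k = 2k^2 + 3k + 1.
Then c_{k+1} = c_k + (4k + 5) = (2k^2 + 3k + 1) + (4k + 5) = 2k^2 + 7k + 6,
and 2·(k+1)^2 + 3·(k+1) + 1 = 2k^2 + 7k + 6.
This completes the inductive step, so c_n = 2n^2 + 3n + 1 for all n ≥ 1.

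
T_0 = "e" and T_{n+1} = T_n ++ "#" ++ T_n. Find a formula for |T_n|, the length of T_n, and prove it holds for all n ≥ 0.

Claim: |T_n| = 2^{n+1} − 1.

Base case: |T_0| = 1, and 2^{0+1} − 1 = 1.
Assume |T_r| = 2^{r+1} − 1.
Then |T_{r+1}| = |T_r| + 1 + |T_r| = 2|T_r| + 1 = 2(2^{r+1} − 1) + 1 = 2^{r+2} − 2 + 1 = 2^{r+2} − 1.
Hence |T_n| = 2^{n+1} − 1 for every n ≥ 0, by induction.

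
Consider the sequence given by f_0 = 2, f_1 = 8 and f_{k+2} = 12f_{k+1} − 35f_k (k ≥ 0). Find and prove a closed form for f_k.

Claim: f_k = 3·5^k − 7^k.

Base cases: f_0 = 2 and 3·5^0 − 7^0 = 2; f_1 = 8 and 3·5^1 − 7^1 = 8.
Assume f_j = 3·5^j − 7^j for all 0 ≤ j ≤ m, where m ≥ 1.
Then f_{m+1} = 12f_m − 35f_{m−1} = 12·(3·5^m − 7^m) − 35·(3·5^{m−1} − 7^{m−1}) = 3·(12·5 − 35)5^{m−1} − (12·7 − 35)7^{m−1} = 75·5^{m−1} − 49·7^{m−1} = 3·5^{m+1} − 7^{m+1}.
By strong induction, f_k = 3·5^k − 7^k for all k ≥ 0.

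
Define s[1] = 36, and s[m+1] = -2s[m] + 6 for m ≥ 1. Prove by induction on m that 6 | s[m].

Base case: s[1] = 36 = 6·6, so 6 | s[1].
Assume 6 | s[j], so s[j] = 6t for some integer t.
Then s[j+1] = -2s[j] + 6 = -2·(6t) + 6 = 6(-2t + 1), so 6 | s[j+1].
Hence 6 | s[m] for every m ≥ 1, by induction.

6 | s[m]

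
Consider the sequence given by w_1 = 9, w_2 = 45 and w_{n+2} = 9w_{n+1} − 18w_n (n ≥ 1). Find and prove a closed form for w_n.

Claim: w_n = 3^n + 6^n.

Base cases: w_1 = 9 and 3^1 + 6^1 = 9; w_2 = 45 and 3^2 + 6^2 = 45.
Assume w_i = 3^i + 6^i for all 1 ≤ i ≤ j, where j ≥ 2.
Then w_{j+1} = 9w_j − 18w_{j−1} = 9·(3^j + 6^j) − 18·(3^{j−1} + 6^{j−1}) = (9·3 − 18)3^{j−1} + (9·6 − 18)6^{j−1} = 9·3^{j−1} + 36·6^{j−1} = 3^{j+1} + 6^{j+1}.
Hence w_n = 3^n + 6^n for every n ≥ 1, by strong induction.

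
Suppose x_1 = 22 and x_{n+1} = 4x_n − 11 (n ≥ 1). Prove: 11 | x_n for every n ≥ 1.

Base case: x_1 = 22 = 11·2, so 11 | x_1.
Assume 11 | x_r, so x_r = 11t for some integer t.
Then x_{r+1} = 4x_r − 11 = 4·(11t) − 11 = 11(4t − 1), so 11 | x_{r+1}.
Hence 11 | x_n for every n ≥ 1, by induction.

11 | x_n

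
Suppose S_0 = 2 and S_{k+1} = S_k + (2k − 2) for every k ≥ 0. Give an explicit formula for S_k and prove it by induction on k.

Claim: S_k = k^2 − 3k + 2.

Base case: S_0 = 2, and 0^2 − 3·0 + 2 = 2.
Assume S_j = j^2 − 3j + 2.
Then S_{j+1} = S_j + (2j − 2) = (j^2 − 3j + 2) + (2j − 2) = j^2 − j,
and (j+1)^2 − 3·(j+1) + 2 = j^2 − j.
Hence S_k = k^2 − 3k + 2 for every k ≥ 0, by induction.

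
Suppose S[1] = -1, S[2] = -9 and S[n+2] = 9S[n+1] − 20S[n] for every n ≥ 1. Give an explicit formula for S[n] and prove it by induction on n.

Claim: S[n] = -5^n + 4^n.

Base cases: S[1] = -1 and -5^1 + 4^1 = -1; S[2] = -9 and -5^2 + 4^2 = -9.
Assume S[j] = -5^j + 4^j for all 1 ≤ j ≤ k, where k ≥ 2.
Then S[k+1] = 9S[k] − 20S[k−1] = 9·(-5^k + 4^k) − 20·(-5^{k−1} + 4^{k−1}) = -(9·5 − 20)5^{k−1} + (9·4 − 20)4^{k−1} = -25·5^{k−1} + 16·4^{k−1} = -5^{k+1} + 4^{k+1}.
This completes the inductive step, so S[n] = -5^n + 4^n for all n ≥ 1.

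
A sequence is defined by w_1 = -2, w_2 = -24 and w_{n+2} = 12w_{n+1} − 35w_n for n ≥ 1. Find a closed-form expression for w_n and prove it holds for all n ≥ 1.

Claim: w_n = 5^n − 7^n.

Base cases: w_1 = -2 and 5^1 − 7^1 = -2; w_2 = -24 and 5^2 − 7^2 = -24.
Assume w_j = 5^j − 7^j for all 1 ≤ j ≤ r, where r ≥ 2.
Then w_{r+1} = 12w_r − 35w_{r−1} = 12·(5^r − 7^r) − 35·(5^{r−1} − 7^{r−1}) = (12·5 − 35)5^{r−1} − (12·7 − 35)7^{r−1} = 25·5^{r−1} − 49·7^{r−1} = 5^{r+1} − 7^{r+1}.
So the formula holds for r+1, and by strong induction w_n = 5^n − 7^n for all n ≥ 1.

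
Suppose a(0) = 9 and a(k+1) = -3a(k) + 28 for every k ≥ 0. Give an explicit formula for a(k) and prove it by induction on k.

Claim: a(k) = 2·(-3)^k + 7.

Base case: a(0) = 9, and 2·(-3)^0 + 7 = 2 + 7 = 9.
Assume a(j) = 2·(-3)^j + 7 for some j ≥ 0.
Then a(j+1) = -3a(j) + 28 = -3·(2·(-3)^j + 7) + 28 = -6·(-3)^j − 21 + 28 = 2·(-3)^{j+1} + 7.
Hence a(k) = 2·(-3)^k + 7 for every k ≥ 0, by induction.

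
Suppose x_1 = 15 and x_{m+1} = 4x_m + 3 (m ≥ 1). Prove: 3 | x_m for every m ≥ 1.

Base case: x_1 = 15 = 3·5, so 3 | x_1.
Assume 3 | x_k, so x_k = 3t for some integer t.
Then x_{k+1} = 4x_k + 3 = 4·(3t) + 3 = 3(4t + 1), so 3 | x_{k+1}.
By induction, 3 | x_m for all m ≥ 1.

3 | x_m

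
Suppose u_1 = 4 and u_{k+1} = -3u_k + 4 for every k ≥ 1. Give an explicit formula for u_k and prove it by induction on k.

Claim: u_k = -(-3)^k + 1.

Base case: u_1 = 4, and -(-3)^1 + 1 = 3 + 1 = 4.
Assume u_j = -(-3)^j + 1 for some j ≥ 1.
Then u_{j+1} = -3u_j + 4 = -3·(-(-3)^j + 1) + 4 = 3·(-3)^j − 3 + 4 = -(-3)^{j+1} + 1.
So the formula holds for j+1, and by induction u_k = -(-3)^k + 1 for all k ≥ 1.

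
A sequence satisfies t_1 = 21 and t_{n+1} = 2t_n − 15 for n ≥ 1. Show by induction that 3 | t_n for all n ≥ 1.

Base case: t_1 = 21 = 3·7, so 3 | t_1.
Assume 3 | t_j, so t_j = 3s for some integer s.
Then t_{j+1} = 2t_j − 15 = 2·(3s) − 15 = 3(2s − 5), so 3 | t_{j+1}.
This completes the inductive step, so 3 | t_n for all n ≥ 1.

3 | t_n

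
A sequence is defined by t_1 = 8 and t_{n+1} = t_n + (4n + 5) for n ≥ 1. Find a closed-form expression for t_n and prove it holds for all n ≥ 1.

Claim: t_n = 2n^2 + 3n + 3.

Base case: t_1 = 8, and 2·1^2 + 3·1 + 3 = 8.
Assume t_m = 2m^2 + 3m + 3.
Then t_{m+1} = t_m + (4m + 5) = (2m^2 + 3m + 3) + (4m + 5) = 2m^2 + 7m + 8,
and 2·(m+1)^2 + 3·(m+1) + 3 = 2m^2 + 7m + 8.
Hence t_n = 2n^2 + 3n + 3 for every n ≥ 1, by induction.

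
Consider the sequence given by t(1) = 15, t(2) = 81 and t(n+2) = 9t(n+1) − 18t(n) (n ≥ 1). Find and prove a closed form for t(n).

Claim: t(n) = 2·6^n + 3^n.

Base cases: t(1) = 15 and 2·6^1 + 3^1 = 15; t(2) = 81 and 2·6^2 + 3^2 = 81.
Assume t(i) = 2·6^i + 3^i for all 1 ≤ i ≤ j, where j ≥ 2.
Then t(j+1) = 9t(j) − 18t(j−1) = 9·(2·6^j + 3^j) − 18·(2·6^{j−1} + 3^{j−1}) = 2·(9·6 − 18)6^{j−1} + (9·3 − 18)3^{j−1} = 72·6^{j−1} + 9·3^{j−1} = 2·6^{j+1} + 3^{j+1}.
This completes the inductive step, so t(n) = 2·6^n + 3^n for all n ≥ 1.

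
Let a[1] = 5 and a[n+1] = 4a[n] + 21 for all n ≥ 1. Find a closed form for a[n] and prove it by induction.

Claim: a[n] = 3·4^n − 7.

Base case: a[1] = 5, and 3·4^1 − 7 = 12 − 7 = 5.
Assume a[j] = 3·4^j − 7 for some j ≥ 1.
Then a[j+1] = 4a[j] + 21 = 4·(3·4^j − 7) + 21 = 12·4^j − 28 + 21 = 3·4^{j+1} − 7.
By induction, a[n] = 3·4^n − 7 for all n ≥ 1.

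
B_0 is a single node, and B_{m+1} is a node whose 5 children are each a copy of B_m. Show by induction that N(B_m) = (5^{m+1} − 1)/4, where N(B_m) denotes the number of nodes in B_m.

Base case: N(B_0) = 1, and (5^{0+1} − 1)/4 = 1.
Assume N(B_k) = (5^{k+1} − 1)/4.
Then N(B_{k+1}) = 1 + 5N(B_k) = 1 + 5·(5^{k+1} − 1)/4 = 1 + (5^{k+2} − 5)/4 = (4 + 5^{k+2} − 5)/4 = (5^{k+2} − 1)/4.
This completes the inductive step, so N(B_m) = (5^{m+1} − 1)/4 for all m ≥ 0.

N(B_m) = (5^{m+1} − 1)/4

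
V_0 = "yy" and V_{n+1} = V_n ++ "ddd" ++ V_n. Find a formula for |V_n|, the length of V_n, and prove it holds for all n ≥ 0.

Claim: |V_n| = 5·2^n − 3.

Base case: |V_0| = 2, and 5·2^0 − 3 = 2.
Assume |V_j| = 5·2^j − 3.
Then |V_{j+1}| = |V_j| + 3 + |V_j| = 2|V_j| + 3 = 2(5·2^j − 3) + 3 = 5·2^{j+1} − 6 + 3 = 5·2^{j+1} − 3.
This completes the inductive step, so |V_n| = 5·2^n − 3 for all n ≥ 0.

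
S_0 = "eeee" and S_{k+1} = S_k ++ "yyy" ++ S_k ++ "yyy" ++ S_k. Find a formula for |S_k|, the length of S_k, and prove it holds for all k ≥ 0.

Claim: |S_k| = 7·3^k − 3.

Base case: |S_0| = 4, and 7·3^0 − 3 = 4.
Assume |S_m| = 7·3^m − 3.
Then |S_{m+1}| = 3|S_m| + 6 = 3(7·3^m − 3) + 6 = 7·3^{m+1} − 9 + 6 = 7·3^{m+1} − 3.
Hence |S_k| = 7·3^k − 3 for every k ≥ 0, by induction.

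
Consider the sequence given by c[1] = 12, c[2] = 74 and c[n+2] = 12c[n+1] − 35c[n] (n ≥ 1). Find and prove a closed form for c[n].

Claim: c[n] = 7^n + 5^n.

Base cases: c[1] = 12 and 7^1 + 5^1 = 12; c[2] = 74 and 7^2 + 5^2 = 74.
Assume c[j] = 7^j + 5^j for all 1 ≤ j ≤ m, where m ≥ 2.
Then c[m+1] = 12c[m] − 35c[m−1] = 12·(7^m + 5^m) − 35·(7^{m−1} + 5^{m−1}) = (12·7 − 35)7^{m−1} + (12·5 − 35)5^{m−1} = 49·7^{m−1} + 25·5^{m−1} = 7^{m+1} + 5^{m+1}.
This completes the inductive step, so c[n] = 7^n + 5^n for all n ≥ 1.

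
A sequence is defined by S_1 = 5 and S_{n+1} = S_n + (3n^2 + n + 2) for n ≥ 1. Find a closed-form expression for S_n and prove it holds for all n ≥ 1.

Claim: S_n = n^3 − n^2 + 2n + 3.

Base case: S_1 = 5, and 1^3 − 1^2 + 2·1 + 3 = 5.
Assume S_k = k^3 − k^2 + 2k + 3.
Then S_{k+1} = S_k + (3k^2 + k + 2) = (k^3 − k^2 + 2k + 3) + (3k^2 + k + 2) = k^3 + 2k^2 + 3k + 5,
and (k+1)^3 − (k+1)^2 + 2·(k+1) + 3 = k^3 + 2k^2 + 3k + 5.
This completes the inductive step, so S_n = n^3 − n^2 + 2n + 3 for all n ≥ 1.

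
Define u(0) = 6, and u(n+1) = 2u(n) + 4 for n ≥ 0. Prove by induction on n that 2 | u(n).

Base case: u(0) = 6 = 2·3, so 2 | u(0).
Assume 2 | u(m), so u(m) = 2t for some integer t.
Then u(m+1) = 2u(m) + 4 = 2·(2t) + 4 = 2(2t + 2), so 2 | u(m+1).
Hence 2 | u(n) for every n ≥ 0, by induction.

2 | u(n)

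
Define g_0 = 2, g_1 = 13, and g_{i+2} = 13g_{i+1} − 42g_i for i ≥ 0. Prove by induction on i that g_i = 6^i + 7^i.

Base cases: g_0 = 2 and 6^0 + 7^0 = 2; g_1 = 13 and 6^1 + 7^1 = 13.
Assume g_j = 6^j + 7^j for all 0 ≤ j ≤ m, where m ≥ 1.
Then g_{m+1} = 13g_m − 42g_{m−1} = 13·(6^m + 7^m) − 42·(6^{m−1} + 7^{m−1}) = (13·6 − 42)6^{m−1} + (13·7 − 42)7^{m−1} = 36·6^{m−1} + 49·7^{m−1} = 6^{m+1} + 7^{m+1}.
By strong induction, g_i = 6^i + 7^i for all i ≥ 0.

g_i = 6^i + 7^i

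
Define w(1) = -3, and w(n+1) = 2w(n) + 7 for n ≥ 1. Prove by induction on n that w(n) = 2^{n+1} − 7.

Base case: w(1) = -3, and 2^{1+1} − 7 = 4 − 7 = -3.
Assume w(j) = 2^{j+1} − 7 for some j ≥ 1.
Then w(j+1) = 2w(j) + 7 = 2·(2^{j+1} − 7) + 7 = 2^{j+2} − 14 + 7 = 2^{j+2} − 7.
This completes the inductive step, so w(n) = 2^{n+1} − 7 for all n ≥ 1.

w(n) = 2^{n+1} − 7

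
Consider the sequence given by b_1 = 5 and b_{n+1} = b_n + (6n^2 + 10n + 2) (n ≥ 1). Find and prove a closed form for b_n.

Claim: b_n = 2n^3 + 2n^2 − 2n + 3.

Base case: b_1 = 5, and 2·1^3 + 2·1^2 − 2·1 + 3 = 5.
Assume b_m = 2m^3 + 2m^2 − 2m + 3.
Then b_{m+1} = b_m + (6m^2 + 10m + 2) = (2m^3 + 2m^2 − 2m + 3) + (6m^2 + 10m + 2) = 2m^3 + 8m^2 + 8m + 5,
and 2·(m+1)^3 + 2·(m+1)^2 − 2·(m+1) + 3 = 2m^3 + 8m^2 + 8m + 5.
Hence b_n = 2n^3 + 2n^2 − 2n + 3 for every n ≥ 1, by induction.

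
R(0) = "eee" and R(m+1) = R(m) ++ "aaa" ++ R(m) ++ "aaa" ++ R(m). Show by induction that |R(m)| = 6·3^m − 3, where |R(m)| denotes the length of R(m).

Base case: |R(0)| = 3, and 6·3^0 − 3 = 3.
Assume |R(j)| = 6·3^j − 3.
Then |R(j+1)| = 3|R(j)| + 6 = 3(6·3^j − 3) + 6 = 6·3^{j+1} − 9 + 6 = 6·3^{j+1} − 3.
By induction, |R(m)| = 6·3^m − 3 for all m ≥ 0.

|R(m)| = 6·3^m − 3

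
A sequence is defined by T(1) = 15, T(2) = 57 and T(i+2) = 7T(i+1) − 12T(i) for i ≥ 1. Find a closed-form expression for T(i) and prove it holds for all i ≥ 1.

Claim: T(i) = 3·4^i + 3^i.

Base cases: T(1) = 15 and 3·4^1 + 3^1 = 15; T(2) = 57 and 3·4^2 + 3^2 = 57.
Assume T(t) = 3·4^t + 3^t for all 1 ≤ t ≤ j, where j ≥ 2.
Then T(j+1) = 7T(j) − 12T(j−1) = 7·(3·4^j + 3^j) − 12·(3·4^{j−1} + 3^{j−1}) = 3·(7·4 − 12)4^{j−1} + (7·3 − 12)3^{j−1} = 48·4^{j−1} + 9·3^{j−1} = 3·4^{j+1} + 3^{j+1}.
Hence T(i) = 3·4^i + 3^i for every i ≥ 1, by strong induction.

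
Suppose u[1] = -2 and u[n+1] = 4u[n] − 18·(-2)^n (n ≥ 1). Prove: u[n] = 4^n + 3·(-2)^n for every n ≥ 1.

Base case: u[1] = -2, and 4^1 + 3·(-2)^1 = 4 − 6 = -2.
Assume u[j] = 4^j + 3·(-2)^j for some j ≥ 1.
Then u[j+1] = 4u[j] − 18·(-2)^j = 4·(4^j + 3·(-2)^j) − 18·(-2)^j = 4^{j+1} + 12·(-2)^j − 18·(-2)^j = 4^{j+1} − 6·(-2)^j = 4^{j+1} + 3·(-2)^{j+1}.
By induction, u[n] = 4^n + 3·(-2)^n for all n ≥ 1.

u[n] = 4^n + 3·(-2)^n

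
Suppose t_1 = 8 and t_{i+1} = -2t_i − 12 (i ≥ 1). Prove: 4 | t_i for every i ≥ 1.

Base case: t_1 = 8 = 4·2, so 4 | t_1.
Assume 4 | t_r, so t_r = 4s for some integer s.
Then t_{r+1} = -2t_r − 12 = -2·(4s) − 12 = 4(-2s − 3), so 4 | t_{r+1}.
So the property holds for r+1, and by induction 4 | t_i for all i ≥ 1.

4 | t_i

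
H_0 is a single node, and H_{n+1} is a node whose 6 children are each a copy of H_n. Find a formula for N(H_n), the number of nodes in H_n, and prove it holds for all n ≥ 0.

Claim: N(H_n) = (6^{n+1} − 1)/5.

Base case: N(H_0) = 1, and (6^{0+1} − 1)/5 = 1.
Assume N(H_k) = (6^{k+1} − 1)/5.
Then N(H_{k+1}) = 1 + 6N(H_k) = 1 + 6·(6^{k+1} − 1)/5 = 1 + (6^{k+2} − 6)/5 = (5 + 6^{k+2} − 6)/5 = (6^{k+2} − 1)/5.
By induction, N(H_n) = (6^{n+1} − 1)/5 for all n ≥ 0.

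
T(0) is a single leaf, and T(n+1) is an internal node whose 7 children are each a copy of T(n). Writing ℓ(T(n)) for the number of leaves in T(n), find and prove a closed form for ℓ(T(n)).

Claim: ℓ(T(n)) = 7^n.

Base case: ℓ(T(0)) = 1, and 7^0 = 1.
Assume ℓ(T(k)) = 7^k.
Then ℓ(T(k+1)) = 7·ℓ(T(k)) = 7·7^k = 7^{k+1}.
By induction, ℓ(T(n)) = 7^n for all n ≥ 0.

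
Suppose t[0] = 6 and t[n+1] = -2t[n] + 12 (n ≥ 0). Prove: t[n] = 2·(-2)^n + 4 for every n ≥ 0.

Base case: t[0] = 6, and 2·(-2)^0 + 4 = 2 + 4 = 6.
Assume t[r] = 2·(-2)^r + 4 for some r ≥ 0.
Then t[r+1] = -2t[r] + 12 = -2·(2·(-2)^r + 4) + 12 = -4·(-2)^r − 8 + 12 = 2·(-2)^{r+1} + 4.
This completes the inductive step, so t[n] = 2·(-2)^n + 4 for all n ≥ 0.

t[n] = 2·(-2)^n + 4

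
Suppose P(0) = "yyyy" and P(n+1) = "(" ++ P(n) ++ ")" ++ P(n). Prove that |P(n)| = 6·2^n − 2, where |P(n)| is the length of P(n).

Base case: |P(0)| = 4, and 6·2^0 − 2 = 4.
Assume |P(m)| = 6·2^m − 2.
Then |P(m+1)| = 1 + |P(m)| + 1 + |P(m)| = 2|P(m)| + 2 = 2(6·2^m − 2) + 2 = 6·2^{m+1} − 4 + 2 = 6·2^{m+1} − 2.
Hence |P(n)| = 6·2^n − 2 for every n ≥ 0, by induction.

|P(n)| = 6·2^n − 2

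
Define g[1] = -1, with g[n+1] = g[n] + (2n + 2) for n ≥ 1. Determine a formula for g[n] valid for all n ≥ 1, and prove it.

Claim: g[n] = n^2 + n − 3.

Base case: g[1] = -1, and 1^2 + 1 − 3 = -1.
Assume g[j] = j^2 + j − 3.
Then g[j+1] = g[j] + (2j + 2) = (j^2 + j − 3) + (2j + 2) = j^2 + 3j − 1,
and (j+1)^2 + (j+1) − 3 = j^2 + 3j − 1.
Hence g[n] = n^2 + n − 3 for every n ≥ 1, by induction.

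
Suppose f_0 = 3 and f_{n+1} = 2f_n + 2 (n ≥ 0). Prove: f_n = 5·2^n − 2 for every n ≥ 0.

Base case: f_0 = 3, and 5·2^0 − 2 = 5 − 2 = 3.
Assume f_m = 5·2^m − 2 for some m ≥ 0.
Then f_{m+1} = 2f_m + 2 = 2·(5·2^m − 2) + 2 = 10·2^m − 4 + 2 = 5·2^{m+1} − 2.
So the formula holds for m+1, and by induction f_n = 5·2^n − 2 for all n ≥ 0.

f_n = 5·2^n − 2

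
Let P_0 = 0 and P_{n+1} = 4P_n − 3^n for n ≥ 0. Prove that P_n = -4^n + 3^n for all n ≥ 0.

Base case: P_0 = 0, and -4^0 + 3^0 = -1 + 1 = 0.
Assume P_j = -4^j + 3^j for some j ≥ 0.
Then P_{j+1} = 4P_j − 3^j = 4·(-4^j + 3^j) − 3^j = -4^{j+1} + 4·3^j − 3^j = -4^{j+1} + 3·3^j = -4^{j+1} + 3^{j+1}.
This completes the inductive step, so P_n = -4^n + 3^n for all n ≥ 0.

P_n = -4^n + 3^n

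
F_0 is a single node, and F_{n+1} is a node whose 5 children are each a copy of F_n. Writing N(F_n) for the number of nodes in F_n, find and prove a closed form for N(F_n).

Claim: N(F_n) = (5^{n+1} − 1)/4.

Base case: N(F_0) = 1, and (5^{0+1} − 1)/4 = 1.
Assume N(F_r) = (5^{r+1} − 1)/4.
Then N(F_{r+1}) = 1 + 5N(F_r) = 1 + 5·(5^{r+1} − 1)/4 = 1 + (5^{r+2} − 5)/4 = (4 + 5^{r+2} − 5)/4 = (5^{r+2} − 1)/4.
So the formula holds for r+1, and by induction N(F_n) = (5^{n+1} − 1)/4 for all n ≥ 0.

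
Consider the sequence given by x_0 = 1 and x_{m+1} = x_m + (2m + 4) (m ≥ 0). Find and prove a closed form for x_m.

Claim: x_m = m^2 + 3m + 1.

Base case: x_0 = 1, and 0^2 + 3·0 + 1 = 1.
Assume x_k = k^2 + 3k + 1.
Then x_{k+1} = x_k + (2k + 4) = (k^2 + 3k + 1) + (2k + 4) = k^2 + 5k + 5,
and (k+1)^2 + 3·(k+1) + 1 = k^2 + 5k + 5.
This completes the inductive step, so x_m = m^2 + 3m + 1 for all m ≥ 0.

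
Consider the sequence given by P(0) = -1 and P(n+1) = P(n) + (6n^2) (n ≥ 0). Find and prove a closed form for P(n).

Claim: P(n) = 2n^3 − 3n^2 + n − 1.

Base case: P(0) = -1, and 2·0^3 − 3·0^2 + 0 − 1 = -1.
Assume P(r) = 2r^3 − 3r^2 + r − 1.
Then P(r+1) = P(r) + (6r^2) = (2r^3 − 3r^2 + r − 1) + (6r^2) = 2r^3 + 3r^2 + r − 1,
and 2·(r+1)^3 − 3·(r+1)^2 + (r+1) − 1 = 2r^3 + 3r^2 + r − 1.
By induction, P(n) = 2n^3 − 3n^2 + n − 1 for all n ≥ 0.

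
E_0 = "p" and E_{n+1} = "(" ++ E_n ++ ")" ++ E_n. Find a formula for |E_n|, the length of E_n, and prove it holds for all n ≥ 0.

Claim: |E_n| = 3·2^n − 2.

Base case: |E_0| = 1, and 3·2^0 − 2 = 1.
Assume |E_j| = 3·2^j − 2.
Then |E_{j+1}| = 1 + |E_j| + 1 + |E_j| = 2|E_j| + 2 = 2(3·2^j − 2) + 2 = 3·2^{j+1} − 4 + 2 = 3·2^{j+1} − 2.
By induction, |E_n| = 3·2^n − 2 for all n ≥ 0.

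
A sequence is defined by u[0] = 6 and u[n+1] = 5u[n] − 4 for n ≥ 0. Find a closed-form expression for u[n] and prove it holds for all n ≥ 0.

Claim: u[n] = 5^{n+1} + 1.

Base case: u[0] = 6, and 5^{0+1} + 1 = 5 + 1 = 6.
Assume u[m] = 5^{m+1} + 1 for some m ≥ 0.
Then u[m+1] = 5u[m] − 4 = 5·(5^{m+1} + 1) − 4 = 5^{m+2} + 5 − 4 = 5^{m+2} + 1.
This completes the inductive step, so u[n] = 5^{n+1} + 1 for all n ≥ 0.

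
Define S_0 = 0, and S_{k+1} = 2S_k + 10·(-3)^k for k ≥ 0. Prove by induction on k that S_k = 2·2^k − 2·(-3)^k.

Base case: S_0 = 0, and 2·2^0 − 2·(-3)^0 = 2 − 2 = 0.
Assume S_j = 2·2^j − 2·(-3)^j for some j ≥ 0.
Then S_{j+1} = 2S_j + 10·(-3)^j = 2·(2·2^j − 2·(-3)^j) + 10·(-3)^j = 2·2^{j+1} − 4·(-3)^j + 10·(-3)^j = 2·2^{j+1} + 6·(-3)^j = 2·2^{j+1} − 2·(-3)^{j+1}.
By induction, S_k = 2·2^k − 2·(-3)^k for all k ≥ 0.

S_k = 2·2^k − 2·(-3)^k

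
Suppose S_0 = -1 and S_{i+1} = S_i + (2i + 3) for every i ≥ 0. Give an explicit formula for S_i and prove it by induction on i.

Claim: S_i = i^2 + 2i − 1.

Base case: S_0 = -1, and 0^2 + 2·0 − 1 = -1.
Assume S_m = m^2 + 2m − 1.
Then S_{m+1} = S_m + (2m + 3) = (m^2 + 2m − 1) + (2m + 3) = m^2 + 4m + 2,
and (m+1)^2 + 2·(m+1) − 1 = m^2 + 4m + 2.
Hence S_i = i^2 + 2i − 1 for every i ≥ 0, by induction.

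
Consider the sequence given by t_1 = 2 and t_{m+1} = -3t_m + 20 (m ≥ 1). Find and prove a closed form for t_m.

Claim: t_m = (-3)^m + 5.

Base case: t_1 = 2, and (-3)^1 + 5 = -3 + 5 = 2.
Assume t_r = (-3)^r + 5 for some r ≥ 1.
Then t_{r+1} = -3t_r + 20 = -3·((-3)^r + 5) + 20 = -3·(-3)^r − 15 + 20 = (-3)^{r+1} + 5.
By induction, t_m = (-3)^m + 5 for all m ≥ 1.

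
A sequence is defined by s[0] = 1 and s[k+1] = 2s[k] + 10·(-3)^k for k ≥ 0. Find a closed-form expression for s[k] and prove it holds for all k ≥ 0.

Claim: s[k] = 3·2^k − 2·(-3)^k.

Base case: s[0] = 1, and 3·2^0 − 2·(-3)^0 = 3 − 2 = 1.
Assume s[r] = 3·2^r − 2·(-3)^r for some r ≥ 0.
Then s[r+1] = 2s[r] + 10·(-3)^r = 2·(3·2^r − 2·(-3)^r) + 10·(-3)^r = 3·2^{r+1} − 4·(-3)^r + 10·(-3)^r = 3·2^{r+1} + 6·(-3)^r = 3·2^{r+1} − 2·(-3)^{r+1}.
This completes the inductive step, so s[k] = 3·2^k − 2·(-3)^k for all k ≥ 0.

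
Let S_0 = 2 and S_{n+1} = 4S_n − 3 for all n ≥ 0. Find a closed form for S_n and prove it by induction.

Claim: S_n = 4^n + 1.

Base case: S_0 = 2, and 4^0 + 1 = 1 + 1 = 2.
Assume S_k = 4^k + 1 for some k ≥ 0.
Then S_{k+1} = 4S_k − 3 = 4·(4^k + 1) − 3 = 4^{k+1} + 4 − 3 = 4^{k+1} + 1.
By induction, S_n = 4^n + 1 for all n ≥ 0.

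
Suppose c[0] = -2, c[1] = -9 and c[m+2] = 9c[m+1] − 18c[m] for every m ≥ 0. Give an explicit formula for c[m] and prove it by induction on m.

Claim: c[m] = -6^m − 3^m.

Base cases: c[0] = -2 and -6^0 − 3^0 = -2; c[1] = -9 and -6^1 − 3^1 = -9.
Assume c[j] = -6^j − 3^j for all 0 ≤ j ≤ k, where k ≥ 1.
Then c[k+1] = 9c[k] − 18c[k−1] = 9·(-6^k − 3^k) − 18·(-6^{k−1} − 3^{k−1}) = -(9·6 − 18)6^{k−1} − (9·3 − 18)3^{k−1} = -36·6^{k−1} − 9·3^{k−1} = -6^{k+1} − 3^{k+1}.
By strong induction, c[m] = -6^m − 3^m for all m ≥ 0.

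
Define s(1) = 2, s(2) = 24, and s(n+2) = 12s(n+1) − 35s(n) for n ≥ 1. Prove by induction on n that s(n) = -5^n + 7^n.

Base cases: s(1) = 2 and -5^1 + 7^1 = 2; s(2) = 24 and -5^2 + 7^2 = 24.
Assume s(j) = -5^j + 7^j for all 1 ≤ j ≤ m, where m ≥ 2.
Then s(m+1) = 12s(m) − 35s(m−1) = 12·(-5^m + 7^m) − 35·(-5^{m−1} + 7^{m−1}) = -(12·5 − 35)5^{m−1} + (12·7 − 35)7^{m−1} = -25·5^{m−1} + 49·7^{m−1} = -5^{m+1} + 7^{m+1}.
By strong induction, s(n) = -5^n + 7^n for all n ≥ 1.

s(n) = -5^n + 7^n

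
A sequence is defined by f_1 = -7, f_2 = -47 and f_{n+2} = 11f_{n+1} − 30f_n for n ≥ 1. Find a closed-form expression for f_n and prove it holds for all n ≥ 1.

Claim: f_n = 5^n − 2·6^n.

Base cases: f_1 = -7 and 5^1 − 2·6^1 = -7; f_2 = -47 and 5^2 − 2·6^2 = -47.
Assume f_j = 5^j − 2·6^j for all 1 ≤ j ≤ k, where k ≥ 2.
Then f_{k+1} = 11f_k − 30f_{k−1} = 11·(5^k − 2·6^k) − 30·(5^{k−1} − 2·6^{k−1}) = (11·5 − 30)5^{k−1} − 2·(11·6 − 30)6^{k−1} = 25·5^{k−1} − 72·6^{k−1} = 5^{k+1} − 2·6^{k+1}.
So the formula holds for k+1, and by strong induction f_n = 5^n − 2·6^n for all n ≥ 1.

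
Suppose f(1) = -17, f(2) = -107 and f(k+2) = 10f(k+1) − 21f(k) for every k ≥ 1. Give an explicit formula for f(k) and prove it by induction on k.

Claim: f(k) = -3^k − 2·7^k.

Base cases: f(1) = -17 and -3^1 − 2·7^1 = -17; f(2) = -107 and -3^2 − 2·7^2 = -107.
Assume f(j) = -3^j − 2·7^j for all 1 ≤ j ≤ m, where m ≥ 2.
Then f(m+1) = 10f(m) − 21f(m−1) = 10·(-3^m − 2·7^m) − 21·(-3^{m−1} − 2·7^{m−1}) = -(10·3 − 21)3^{m−1} − 2·(10·7 − 21)7^{m−1} = -9·3^{m−1} − 98·7^{m−1} = -3^{m+1} − 2·7^{m+1}.
So the formula holds for m+1, and by strong induction f(k) = -3^k − 2·7^k for all k ≥ 1.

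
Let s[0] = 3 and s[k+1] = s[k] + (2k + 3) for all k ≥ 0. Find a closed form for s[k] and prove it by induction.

Claim: s[k] = k^2 + 2k + 3.

Base case: s[0] = 3, and 0^2 + 2·0 + 3 = 3.
Assume s[m] = m^2 + 2m + 3.
Then s[m+1] = s[m] + (2m + 3) = (m^2 + 2m + 3) + (2m + 3) = m^2 + 4m + 6,
and (m+1)^2 + 2·(m+1) + 3 = m^2 + 4m + 6.
By induction, s[k] = k^2 + 2k + 3 for all k ≥ 0.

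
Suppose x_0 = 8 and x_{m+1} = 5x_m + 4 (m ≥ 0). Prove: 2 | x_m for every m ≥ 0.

Base case: x_0 = 8 = 2·4, so 2 | x_0.
Assume 2 | x_k, so x_k = 2t for some integer t.
Then x_{k+1} = 5x_k + 4 = 5·(2t) + 4 = 2(5t + 2), so 2 | x_{k+1}.
So the property holds for k+1, and by induction 2 | x_m for all m ≥ 0.

2 | x_m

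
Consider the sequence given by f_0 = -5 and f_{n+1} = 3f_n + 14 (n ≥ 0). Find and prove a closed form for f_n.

Claim: f_n = 2·3^n − 7.

Base case: f_0 = -5, and 2·3^0 − 7 = 2 − 7 = -5.
Assume f_r = 2·3^r − 7 for some r ≥ 0.
Then f_{r+1} = 3f_r + 14 = 3·(2·3^r − 7) + 14 = 6·3^r − 21 + 14 = 2·3^{r+1} − 7.
Hence f_n = 2·3^n − 7 for every n ≥ 0, by induction.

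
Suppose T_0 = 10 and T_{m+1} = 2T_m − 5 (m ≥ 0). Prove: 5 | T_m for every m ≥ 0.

Base case: T_0 = 10 = 5·2, so 5 | T_0.
Assume 5 | T_k, so T_k = 5t for some integer t.
Then T_{k+1} = 2T_k − 5 = 2·(5t) − 5 = 5(2t − 1), so 5 | T_{k+1}.
By induction, 5 | T_m for all m ≥ 0.

5 | T_m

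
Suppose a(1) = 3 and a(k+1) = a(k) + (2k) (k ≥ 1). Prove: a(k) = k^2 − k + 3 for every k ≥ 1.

Base case: a(1) = 3, and 1^2 − 1 + 3 = 3.
Assume a(m) = m^2 − m + 3.
Then a(m+1) = a(m) + (2m) = (m^2 − m + 3) + (2m) = m^2 + m + 3,
and (m+1)^2 − (m+1) + 3 = m^2 + m + 3.
This completes the inductive step, so a(k) = k^2 − k + 3 for all k ≥ 1.

a(k) = k^2 − k + 3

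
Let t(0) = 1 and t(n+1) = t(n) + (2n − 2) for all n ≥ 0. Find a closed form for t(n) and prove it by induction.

Claim: t(n) = n^2 − 3n + 1.

Base case: t(0) = 1, and 0^2 − 3·0 + 1 = 1.
Assume t(r) = r^2 − 3r + 1.
Then t(r+1) = t(r) + (2r − 2) = (r^2 − 3r + 1) + (2r − 2) = r^2 − r − 1,
and (r+1)^2 − 3·(r+1) + 1 = r^2 − r − 1.
Hence t(n) = n^2 − 3n + 1 for every n ≥ 0, by induction.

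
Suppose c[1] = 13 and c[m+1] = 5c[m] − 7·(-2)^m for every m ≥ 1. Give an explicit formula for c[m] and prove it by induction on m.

Claim: c[m] = 3·5^m + (-2)^m.

Base case: c[1] = 13, and 3·5^1 + (-2)^1 = 15 − 2 = 13.
Assume c[k] = 3·5^k + (-2)^k for some k ≥ 1.
Then c[k+1] = 5c[k] − 7·(-2)^k = 5·(3·5^k + (-2)^k) − 7·(-2)^k = 3·5^{k+1} + 5·(-2)^k − 7·(-2)^k = 3·5^{k+1} − 2·(-2)^k = 3·5^{k+1} + (-2)^{k+1}.
This completes the inductive step, so c[m] = 3·5^m + (-2)^m for all m ≥ 1.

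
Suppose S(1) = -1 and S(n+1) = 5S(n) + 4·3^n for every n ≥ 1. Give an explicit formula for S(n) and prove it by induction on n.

Claim: S(n) = 5^n − 2·3^n.

Base case: S(1) = -1, and 5^1 − 2·3^1 = 5 − 6 = -1.
Assume S(j) = 5^j − 2·3^j for some j ≥ 1.
Then S(j+1) = 5S(j) + 4·3^j = 5·(5^j − 2·3^j) + 4·3^j = 5^{j+1} − 10·3^j + 4·3^j = 5^{j+1} − 6·3^j = 5^{j+1} − 2·3^{j+1}.
So the formula holds for j+1, and by induction S(n) = 5^n − 2·3^n for all n ≥ 1.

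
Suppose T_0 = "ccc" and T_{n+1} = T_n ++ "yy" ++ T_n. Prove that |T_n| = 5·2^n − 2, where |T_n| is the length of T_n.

Base case: |T_0| = 3, and 5·2^0 − 2 = 3.
Assume |T_k| = 5·2^k − 2.
Then |T_{k+1}| = |T_k| + 2 + |T_k| = 2|T_k| + 2 = 2(5·2^k − 2) + 2 = 5·2^{k+1} − 4 + 2 = 5·2^{k+1} − 2.
Hence |T_n| = 5·2^n − 2 for every n ≥ 0, by induction.

|T_n| = 5·2^n − 2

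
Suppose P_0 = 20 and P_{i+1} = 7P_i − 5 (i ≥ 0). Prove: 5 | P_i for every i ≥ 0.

Base case: P_0 = 20 = 5·4, so 5 | P_0.
Assume 5 | P_j, so P_j = 5t for some integer t.
Then P_{j+1} = 7P_j − 5 = 7·(5t) − 5 = 5(7t − 1), so 5 | P_{j+1}.
This completes the inductive step, so 5 | P_i for all i ≥ 0.

5 | P_i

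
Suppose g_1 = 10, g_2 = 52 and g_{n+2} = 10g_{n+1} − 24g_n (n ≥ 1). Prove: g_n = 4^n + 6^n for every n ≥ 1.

Base cases: g_1 = 10 and 4^1 + 6^1 = 10; g_2 = 52 and 4^2 + 6^2 = 52.
Assume g_i = 4^i + 6^i for all 1 ≤ i ≤ j, where j ≥ 2.
Then g_{j+1} = 10g_j − 24g_{j−1} = 10·(4^j + 6^j) − 24·(4^{j−1} + 6^{j−1}) = (10·4 − 24)4^{j−1} + (10·6 − 24)6^{j−1} = 16·4^{j−1} + 36·6^{j−1} = 4^{j+1} + 6^{j+1}.
So the formula holds for j+1, and by strong induction g_n = 4^n + 6^n for all n ≥ 1.

g_n = 4^n + 6^n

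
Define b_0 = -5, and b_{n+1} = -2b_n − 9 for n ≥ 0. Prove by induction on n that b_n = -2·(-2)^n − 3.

Base case: b_0 = -5, and -2·(-2)^0 − 3 = -2 − 3 = -5.
Assume b_k = -2·(-2)^k − 3 for some k ≥ 0.
Then b_{k+1} = -2b_k − 9 = -2·(-2·(-2)^k − 3) − 9 = 4·(-2)^k + 6 − 9 = -2·(-2)^{k+1} − 3.
This completes the inductive step, so b_n = -2·(-2)^n − 3 for all n ≥ 0.

b_n = -2·(-2)^n − 3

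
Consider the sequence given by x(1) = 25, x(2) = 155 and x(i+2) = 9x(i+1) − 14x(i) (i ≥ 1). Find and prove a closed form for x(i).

Claim: x(i) = 3·7^i + 2·2^i.

Base cases: x(1) = 25 and 3·7^1 + 2·2^1 = 25; x(2) = 155 and 3·7^2 + 2·2^2 = 155.
Assume x(t) = 3·7^t + 2·2^t for all 1 ≤ t ≤ j, where j ≥ 2.
Then x(j+1) = 9x(j) − 14x(j−1) = 9·(3·7^j + 2·2^j) − 14·(3·7^{j−1} + 2·2^{j−1}) = 3·(9·7 − 14)7^{j−1} + 2·(9·2 − 14)2^{j−1} = 147·7^{j−1} + 8·2^{j−1} = 3·7^{j+1} + 2·2^{j+1}.
So the formula holds for j+1, and by strong induction x(i) = 3·7^i + 2·2^i for all i ≥ 1.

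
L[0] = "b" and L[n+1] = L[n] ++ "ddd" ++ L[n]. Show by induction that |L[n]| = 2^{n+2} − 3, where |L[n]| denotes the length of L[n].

Base case: |L[0]| = 1, and 2^{0+2} − 3 = 1.
Assume |L[r]| = 2^{r+2} − 3.
Then |L[r+1]| = |L[r]| + 3 + |L[r]| = 2|L[r]| + 3 = 2(2^{r+2} − 3) + 3 = 2^{r+3} − 6 + 3 = 2^{r+3} − 3.
So the formula holds for r+1, and by induction |L[n]| = 2^{n+2} − 3 for all n ≥ 0.

|L[n]| = 2^{n+2} − 3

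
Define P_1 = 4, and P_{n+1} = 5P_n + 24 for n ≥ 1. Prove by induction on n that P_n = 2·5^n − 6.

Base case: P_1 = 4, and 2·5^1 − 6 = 10 − 6 = 4.
Assume P_r = 2·5^r − 6 for some r ≥ 1.
Then P_{r+1} = 5P_r + 24 = 5·(2·5^r − 6) + 24 = 10·5^r − 30 + 24 = 2·5^{r+1} − 6.
Hence P_n = 2·5^n − 6 for every n ≥ 1, by induction.

P_n = 2·5^n − 6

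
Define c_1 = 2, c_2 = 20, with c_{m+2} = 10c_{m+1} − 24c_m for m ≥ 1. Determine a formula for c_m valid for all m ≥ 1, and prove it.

Claim: c_m = 6^m − 4^m.

Base cases: c_1 = 2 and 6^1 − 4^1 = 2; c_2 = 20 and 6^2 − 4^2 = 20.
Assume c_j = 6^j − 4^j for all 1 ≤ j ≤ r, where r ≥ 2.
Then c_{r+1} = 10c_r − 24c_{r−1} = 10·(6^r − 4^r) − 24·(6^{r−1} − 4^{r−1}) = (10·6 − 24)6^{r−1} − (10·4 − 24)4^{r−1} = 36·6^{r−1} − 16·4^{r−1} = 6^{r+1} − 4^{r+1}.
Hence c_m = 6^m − 4^m for every m ≥ 1, by strong induction.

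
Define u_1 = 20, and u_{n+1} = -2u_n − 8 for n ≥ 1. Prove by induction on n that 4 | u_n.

Base case: u_1 = 20 = 4·5, so 4 | u_1.
Assume 4 | u_m, so u_m = 4t for some integer t.
Then u_{m+1} = -2u_m − 8 = -2·(4t) − 8 = 4(-2t − 2), so 4 | u_{m+1}.
By induction, 4 | u_n for all n ≥ 1.

4 | u_n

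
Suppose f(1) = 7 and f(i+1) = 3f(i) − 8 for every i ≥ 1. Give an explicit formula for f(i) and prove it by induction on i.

Claim: f(i) = 3^i + 4.

Base case: f(1) = 7, and 3^1 + 4 = 3 + 4 = 7.
Assume f(m) = 3^m + 4 for some m ≥ 1.
Then f(m+1) = 3f(m) − 8 = 3·(3^m + 4) − 8 = 3^{m+1} + 12 − 8 = 3^{m+1} + 4.
This completes the inductive step, so f(i) = 3^i + 4 for all i ≥ 1.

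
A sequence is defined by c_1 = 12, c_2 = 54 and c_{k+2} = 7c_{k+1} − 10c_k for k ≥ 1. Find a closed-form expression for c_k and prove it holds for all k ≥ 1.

Claim: c_k = 2·5^k + 2^k.

Base cases: c_1 = 12 and 2·5^1 + 2^1 = 12; c_2 = 54 and 2·5^2 + 2^2 = 54.
Assume c_i = 2·5^i + 2^i for all 1 ≤ i ≤ j, where j ≥ 2.
Then c_{j+1} = 7c_j − 10c_{j−1} = 7·(2·5^j + 2^j) − 10·(2·5^{j−1} + 2^{j−1}) = 2·(7·5 − 10)5^{j−1} + (7·2 − 10)2^{j−1} = 50·5^{j−1} + 4·2^{j−1} = 2·5^{j+1} + 2^{j+1}.
This completes the inductive step, so c_k = 2·5^k + 2^k for all k ≥ 1.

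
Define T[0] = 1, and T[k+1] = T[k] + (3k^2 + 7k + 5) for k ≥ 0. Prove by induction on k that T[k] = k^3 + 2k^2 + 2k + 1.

Base case: T[0] = 1, and 0^3 + 2·0^2 + 2·0 + 1 = 1.
Assume T[m] = m^3 + 2m^2 + 2m + 1.
Then T[m+1] = T[m] + (3m^2 + 7m + 5) = (m^3 + 2m^2 + 2m + 1) + (3m^2 + 7m + 5) = m^3 + 5m^2 + 9m + 6,
and (m+1)^3 + 2·(m+1)^2 + 2·(m+1) + 1 = m^3 + 5m^2 + 9m + 6.
This completes the inductive step, so T[k] = k^3 + 2k^2 + 2k + 1 for all k ≥ 0.

T[k] = k^3 + 2k^2 + 2k + 1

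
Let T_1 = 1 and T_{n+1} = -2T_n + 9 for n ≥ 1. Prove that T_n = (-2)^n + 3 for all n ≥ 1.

Base case: T_1 = 1, and (-2)^1 + 3 = -2 + 3 = 1.
Assume T_r = (-2)^r + 3 for some r ≥ 1.
Then T_{r+1} = -2T_r + 9 = -2·((-2)^r + 3) + 9 = -2·(-2)^r − 6 + 9 = (-2)^{r+1} + 3.
Hence T_n = (-2)^n + 3 for every n ≥ 1, by induction.

T_n = (-2)^n + 3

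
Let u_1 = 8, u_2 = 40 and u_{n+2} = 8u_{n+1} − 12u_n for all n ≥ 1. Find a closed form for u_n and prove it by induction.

Claim: u_n = 6^n + 2^n.

Base cases: u_1 = 8 and 6^1 + 2^1 = 8; u_2 = 40 and 6^2 + 2^2 = 40.
Assume u_i = 6^i + 2^i for all 1 ≤ i ≤ j, where j ≥ 2.
Then u_{j+1} = 8u_j − 12u_{j−1} = 8·(6^j + 2^j) − 12·(6^{j−1} + 2^{j−1}) = (8·6 − 12)6^{j−1} + (8·2 − 12)2^{j−1} = 36·6^{j−1} + 4·2^{j−1} = 6^{j+1} + 2^{j+1}.
This completes the inductive step, so u_n = 6^n + 2^n for all n ≥ 1.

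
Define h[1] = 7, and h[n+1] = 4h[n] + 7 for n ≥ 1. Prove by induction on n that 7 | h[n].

Base case: h[1] = 7 = 7·1, so 7 | h[1].
Assume 7 | h[m], so h[m] = 7t for some integer t.
Then h[m+1] = 4h[m] + 7 = 4·(7t) + 7 = 7(4t + 1), so 7 | h[m+1].
By induction, 7 | h[n] for all n ≥ 1.

7 | h[n]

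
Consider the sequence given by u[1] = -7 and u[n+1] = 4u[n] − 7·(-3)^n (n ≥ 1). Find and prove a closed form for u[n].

Claim: u[n] = -4^n + (-3)^n.

Base case: u[1] = -7, and -4^1 + (-3)^1 = -4 − 3 = -7.
Assume u[m] = -4^m + (-3)^m for some m ≥ 1.
Then u[m+1] = 4u[m] − 7·(-3)^m = 4·(-4^m + (-3)^m) − 7·(-3)^m = -4^{m+1} + 4·(-3)^m − 7·(-3)^m = -4^{m+1} − 3·(-3)^m = -4^{m+1} + (-3)^{m+1}.
By induction, u[n] = -4^n + (-3)^n for all n ≥ 1.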